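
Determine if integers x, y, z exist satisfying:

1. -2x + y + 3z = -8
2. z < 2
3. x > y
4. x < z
Yes

Take x = 0, y = -11, z = 1. Substituting into each constraint:
  (1) -2(0) + (-11) + 3(1) = -8 ✓
  (2) 1 < 2 ✓
  (3) 0 > -11 ✓
  (4) 0 < 1 ✓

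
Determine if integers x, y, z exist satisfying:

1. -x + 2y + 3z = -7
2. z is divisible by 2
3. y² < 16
Yes

Take x = 1, y = -3, z = 0. Substituting into each constraint:
  (1) (-1) + 2(-3) + 3(0) = -7 ✓
  (2) 0 = 2 × 0, remainder 0 ✓
  (3) y² = (-3)² = 9, and 9 < 16 ✓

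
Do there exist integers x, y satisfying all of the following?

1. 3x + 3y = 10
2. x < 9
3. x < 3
No

Even the single constraint (3x + 3y = 10) is infeasible over the integers.

  - 3x + 3y = 10: every term on the left is divisible by 3, so the LHS ≡ 0 (mod 3), but the RHS 10 is not — no integer solution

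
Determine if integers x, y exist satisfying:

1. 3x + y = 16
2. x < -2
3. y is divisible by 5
Yes

Take x = -3, y = 25. Substituting into each constraint:
  (1) 3(-3) + 25 = 16 ✓
  (2) -3 < -2 ✓
  (3) 25 = 5 × 5, remainder 0 ✓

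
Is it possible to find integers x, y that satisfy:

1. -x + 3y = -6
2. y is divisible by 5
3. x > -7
Yes

Take x = 6, y = 0. Substituting into each constraint:
  (1) (-6) + 3(0) = -6 ✓
  (2) 0 = 5 × 0, remainder 0 ✓
  (3) 6 > -7 ✓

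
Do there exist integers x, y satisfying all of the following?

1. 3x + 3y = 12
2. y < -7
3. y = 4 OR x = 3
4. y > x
No

A contradictory subset is {3x + 3y = 12, y < -7, y > x}. No integer assignment can satisfy these jointly:

  - 3x + 3y = 12: is a linear equation tying the variables together
  - y < -7: bounds one variable relative to a constant
  - y > x: bounds one variable relative to another variable

Propagating the comparison: x < y and y ≤ -8 give x ≤ -9. Range argument: with x ∈ [−∞, -9], y ∈ [−∞, -8], the left side of the equation is at most -51, but the right side is 12 > -51. No integer solution exists.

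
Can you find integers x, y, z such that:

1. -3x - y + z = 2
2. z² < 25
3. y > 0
Yes

Take x = 0, y = 1, z = 3. Substituting into each constraint:
  (1) -3(0) + (-1) + 3 = 2 ✓
  (2) z² = (3)² = 9, and 9 < 25 ✓
  (3) 1 > 0 ✓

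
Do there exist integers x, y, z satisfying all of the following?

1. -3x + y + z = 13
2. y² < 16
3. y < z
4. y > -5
Yes

Take x = -4, y = 0, z = 1. Substituting into each constraint:
  (1) -3(-4) + 0 + 1 = 13 ✓
  (2) y² = (0)² = 0, and 0 < 16 ✓
  (3) 0 < 1 ✓
  (4) 0 > -5 ✓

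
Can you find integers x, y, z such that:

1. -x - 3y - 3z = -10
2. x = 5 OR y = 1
Yes

Take x = 7, y = 1, z = 0. Substituting into each constraint:
  (1) (-7) - 3(1) - 3(0) = -10 ✓
  (2) y = 1, target 1 ✓ (second branch holds)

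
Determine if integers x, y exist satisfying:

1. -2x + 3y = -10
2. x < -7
Yes

Take x = -10, y = -10. Substituting into each constraint:
  (1) -2(-10) + 3(-10) = -10 ✓
  (2) -10 < -7 ✓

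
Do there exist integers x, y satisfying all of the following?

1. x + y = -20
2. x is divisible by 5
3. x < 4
Yes

Take x = 0, y = -20. Substituting into each constraint:
  (1) 0 + (-20) = -20 ✓
  (2) 0 = 5 × 0, remainder 0 ✓
  (3) 0 < 4 ✓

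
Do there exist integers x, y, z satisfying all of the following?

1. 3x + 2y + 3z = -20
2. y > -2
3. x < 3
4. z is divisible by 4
Yes

Take x = -6, y = -1, z = 0. Substituting into each constraint:
  (1) 3(-6) + 2(-1) + 3(0) = -20 ✓
  (2) -1 > -2 ✓
  (3) -6 < 3 ✓
  (4) 0 = 4 × 0, remainder 0 ✓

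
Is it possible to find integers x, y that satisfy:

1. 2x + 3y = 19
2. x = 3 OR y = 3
Yes

Take x = 5, y = 3. Substituting into each constraint:
  (1) 2(5) + 3(3) = 19 ✓
  (2) y = 3, target 3 ✓ (second branch holds)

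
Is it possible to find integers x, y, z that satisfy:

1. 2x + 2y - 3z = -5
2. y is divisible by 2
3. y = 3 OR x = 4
Yes

Take x = 4, y = 4, z = 7. Substituting into each constraint:
  (1) 2(4) + 2(4) - 3(7) = -5 ✓
  (2) 4 = 2 × 2, remainder 0 ✓
  (3) x = 4, target 4 ✓ (second branch holds)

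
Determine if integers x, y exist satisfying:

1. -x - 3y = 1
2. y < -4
Yes

Take x = 14, y = -5. Substituting into each constraint:
  (1) (-14) - 3(-5) = 1 ✓
  (2) -5 < -4 ✓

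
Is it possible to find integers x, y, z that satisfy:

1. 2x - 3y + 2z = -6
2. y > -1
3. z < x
Yes

Take x = 2, y = 4, z = 1. Substituting into each constraint:
  (1) 2(2) - 3(4) + 2(1) = -6 ✓
  (2) 4 > -1 ✓
  (3) 1 < 2 ✓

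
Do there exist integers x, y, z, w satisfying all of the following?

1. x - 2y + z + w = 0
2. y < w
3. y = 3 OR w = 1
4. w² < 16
Yes

Take x = -1, y = 0, z = 0, w = 1. Substituting into each constraint:
  (1) (-1) - 2(0) + 0 + 1 = 0 ✓
  (2) 0 < 1 ✓
  (3) w = 1, target 1 ✓ (second branch holds)
  (4) w² = (1)² = 1, and 1 < 16 ✓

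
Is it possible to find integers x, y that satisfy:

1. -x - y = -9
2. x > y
Yes

Take x = 5, y = 4. Substituting into each constraint:
  (1) (-5) + (-4) = -9 ✓
  (2) 5 > 4 ✓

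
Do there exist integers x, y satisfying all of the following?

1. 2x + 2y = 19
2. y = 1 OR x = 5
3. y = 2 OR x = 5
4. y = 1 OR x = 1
No

Even the single constraint (2x + 2y = 19) is infeasible over the integers.

  - 2x + 2y = 19: every term on the left is divisible by 2, so the LHS ≡ 0 (mod 2), but the RHS 19 is not — no integer solution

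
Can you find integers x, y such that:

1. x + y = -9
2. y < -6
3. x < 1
Yes

Take x = -2, y = -7. Substituting into each constraint:
  (1) (-2) + (-7) = -9 ✓
  (2) -7 < -6 ✓
  (3) -2 < 1 ✓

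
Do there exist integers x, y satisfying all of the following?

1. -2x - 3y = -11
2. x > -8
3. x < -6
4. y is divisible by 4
No

A contradictory subset is {-2x - 3y = -11, x > -8, x < -6}. No integer assignment can satisfy these jointly:

  - -2x - 3y = -11: is a linear equation tying the variables together
  - x > -8: bounds one variable relative to a constant
  - x < -6: bounds one variable relative to a constant

The bounds confine x to {-7}. For each value, substitute into the equation:
  • x = -7: the equation gives -3y = -25, so y would not be an integer.
Every case fails, so no integer solution exists.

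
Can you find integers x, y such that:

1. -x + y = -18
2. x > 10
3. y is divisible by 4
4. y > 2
Yes

Take x = 22, y = 4. Substituting into each constraint:
  (1) (-22) + 4 = -18 ✓
  (2) 22 > 10 ✓
  (3) 4 = 4 × 1, remainder 0 ✓
  (4) 4 > 2 ✓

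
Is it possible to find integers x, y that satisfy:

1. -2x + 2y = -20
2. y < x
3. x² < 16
Yes

Take x = 0, y = -10. Substituting into each constraint:
  (1) -2(0) + 2(-10) = -20 ✓
  (2) -10 < 0 ✓
  (3) x² = (0)² = 0, and 0 < 16 ✓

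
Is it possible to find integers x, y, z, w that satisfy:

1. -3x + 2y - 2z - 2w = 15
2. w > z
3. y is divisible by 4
Yes

Take x = -7, y = 0, z = 0, w = 3. Substituting into each constraint:
  (1) -3(-7) + 2(0) - 2(0) - 2(3) = 15 ✓
  (2) 3 > 0 ✓
  (3) 0 = 4 × 0, remainder 0 ✓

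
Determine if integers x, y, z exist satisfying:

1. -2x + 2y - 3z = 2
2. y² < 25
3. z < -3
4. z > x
No

The full constraint system is jointly infeasible over the integers. Each constraint and what it forces:

  - -2x + 2y - 3z = 2: is a linear equation tying the variables together
  - y² < 25: restricts y to |y| ≤ 4
  - z < -3: bounds one variable relative to a constant
  - z > x: bounds one variable relative to another variable

Propagating the comparison: x < z and z ≤ -4 give x ≤ -5. Range argument: with x ∈ [−∞, -5], y ∈ [-4, 4], z ∈ [−∞, -4], the left side of the equation is at least 14, but the right side is 2 < 14. No integer solution exists.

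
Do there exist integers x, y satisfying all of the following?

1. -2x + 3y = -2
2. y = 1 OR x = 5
No

The full constraint system is jointly infeasible over the integers. Each constraint and what it forces:

  - -2x + 3y = -2: is a linear equation tying the variables together
  - y = 1 OR x = 5: forces a choice: either y = 1 or x = 5

Split on the disjunction (y = 1 OR x = 5):
  • If y = 1: with y = 1, every remaining term of the linear equation is divisible by 2, so the left side is ≡ 0 (mod 2); but the right side -5 ≡ 1 (mod 2). No integers can satisfy it.
  • If x = 5: with x = 5, every remaining term of the linear equation is divisible by 3, so the left side is ≡ 0 (mod 3); but the right side 8 ≡ 2 (mod 3). No integers can satisfy it.
Both branches are infeasible, so the system has no integer solution.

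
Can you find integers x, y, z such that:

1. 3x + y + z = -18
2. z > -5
Yes

Take x = 0, y = -18, z = 0. Substituting into each constraint:
  (1) 3(0) + (-18) + 0 = -18 ✓
  (2) 0 > -5 ✓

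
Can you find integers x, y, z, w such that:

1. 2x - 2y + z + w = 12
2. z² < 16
Yes

Take x = 0, y = 0, z = 0, w = 12. Substituting into each constraint:
  (1) 2(0) - 2(0) + 0 + 12 = 12 ✓
  (2) z² = (0)² = 0, and 0 < 16 ✓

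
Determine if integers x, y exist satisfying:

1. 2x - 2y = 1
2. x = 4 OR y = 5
No

Even the single constraint (2x - 2y = 1) is infeasible over the integers.

  - 2x - 2y = 1: every term on the left is divisible by 2, so the LHS ≡ 0 (mod 2), but the RHS 1 is not — no integer solution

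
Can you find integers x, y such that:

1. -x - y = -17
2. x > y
Yes

Take x = 17, y = 0. Substituting into each constraint:
  (1) (-17) + 0 = -17 ✓
  (2) 17 > 0 ✓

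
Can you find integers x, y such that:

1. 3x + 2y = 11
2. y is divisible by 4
Yes

Take x = 1, y = 4. Substituting into each constraint:
  (1) 3(1) + 2(4) = 11 ✓
  (2) 4 = 4 × 1, remainder 0 ✓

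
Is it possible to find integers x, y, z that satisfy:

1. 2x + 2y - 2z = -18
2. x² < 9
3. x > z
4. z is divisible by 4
Yes

Take x = 1, y = -10, z = 0. Substituting into each constraint:
  (1) 2(1) + 2(-10) - 2(0) = -18 ✓
  (2) x² = (1)² = 1, and 1 < 9 ✓
  (3) 1 > 0 ✓
  (4) 0 = 4 × 0, remainder 0 ✓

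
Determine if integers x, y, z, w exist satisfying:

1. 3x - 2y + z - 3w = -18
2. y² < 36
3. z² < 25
Yes

Take x = -6, y = 0, z = 0, w = 0. Substituting into each constraint:
  (1) 3(-6) - 2(0) + 0 - 3(0) = -18 ✓
  (2) y² = (0)² = 0, and 0 < 36 ✓
  (3) z² = (0)² = 0, and 0 < 25 ✓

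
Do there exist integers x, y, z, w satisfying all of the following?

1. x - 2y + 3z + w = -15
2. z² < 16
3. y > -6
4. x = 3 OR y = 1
Yes

Take x = 5, y = 1, z = -2, w = -12. Substituting into each constraint:
  (1) 5 - 2(1) + 3(-2) + (-12) = -15 ✓
  (2) z² = (-2)² = 4, and 4 < 16 ✓
  (3) 1 > -6 ✓
  (4) y = 1, target 1 ✓ (second branch holds)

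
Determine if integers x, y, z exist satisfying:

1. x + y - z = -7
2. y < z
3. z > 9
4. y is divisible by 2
Yes

Take x = 3, y = 0, z = 10. Substituting into each constraint:
  (1) 3 + 0 + (-10) = -7 ✓
  (2) 0 < 10 ✓
  (3) 10 > 9 ✓
  (4) 0 = 2 × 0, remainder 0 ✓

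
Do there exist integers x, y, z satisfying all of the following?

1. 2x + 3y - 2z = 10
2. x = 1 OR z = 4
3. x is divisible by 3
Yes

Take x = 3, y = 4, z = 4. Substituting into each constraint:
  (1) 2(3) + 3(4) - 2(4) = 10 ✓
  (2) z = 4, target 4 ✓ (second branch holds)
  (3) 3 = 3 × 1, remainder 0 ✓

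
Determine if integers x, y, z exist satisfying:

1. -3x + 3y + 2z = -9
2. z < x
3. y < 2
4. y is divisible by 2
Yes

Take x = 1, y = -2, z = 0. Substituting into each constraint:
  (1) -3(1) + 3(-2) + 2(0) = -9 ✓
  (2) 0 < 1 ✓
  (3) -2 < 2 ✓
  (4) -2 = 2 × -1, remainder 0 ✓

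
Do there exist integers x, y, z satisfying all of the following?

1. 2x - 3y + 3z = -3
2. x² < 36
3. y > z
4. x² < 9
Yes

Take x = 0, y = 0, z = -1. Substituting into each constraint:
  (1) 2(0) - 3(0) + 3(-1) = -3 ✓
  (2) x² = (0)² = 0, and 0 < 36 ✓
  (3) 0 > -1 ✓
  (4) x² = (0)² = 0, and 0 < 9 ✓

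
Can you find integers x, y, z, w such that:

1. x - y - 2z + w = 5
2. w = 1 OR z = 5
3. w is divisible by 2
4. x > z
Yes

Take x = 6, y = -9, z = 5, w = 0. Substituting into each constraint:
  (1) 6 + 9 - 2(5) + 0 = 5 ✓
  (2) z = 5, target 5 ✓ (second branch holds)
  (3) 0 = 2 × 0, remainder 0 ✓
  (4) 6 > 5 ✓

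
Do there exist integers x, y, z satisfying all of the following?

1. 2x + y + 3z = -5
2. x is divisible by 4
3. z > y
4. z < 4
Yes

Take x = 0, y = -2, z = -1. Substituting into each constraint:
  (1) 2(0) + (-2) + 3(-1) = -5 ✓
  (2) 0 = 4 × 0, remainder 0 ✓
  (3) -1 > -2 ✓
  (4) -1 < 4 ✓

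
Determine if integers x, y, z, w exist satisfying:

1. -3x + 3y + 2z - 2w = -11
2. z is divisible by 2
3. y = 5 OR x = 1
Yes

Take x = 0, y = 5, z = 0, w = 13. Substituting into each constraint:
  (1) -3(0) + 3(5) + 2(0) - 2(13) = -11 ✓
  (2) 0 = 2 × 0, remainder 0 ✓
  (3) y = 5, target 5 ✓ (first branch holds)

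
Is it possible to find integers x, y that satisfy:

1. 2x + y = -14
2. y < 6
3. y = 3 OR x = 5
Yes

Take x = 5, y = -24. Substituting into each constraint:
  (1) 2(5) + (-24) = -14 ✓
  (2) -24 < 6 ✓
  (3) x = 5, target 5 ✓ (second branch holds)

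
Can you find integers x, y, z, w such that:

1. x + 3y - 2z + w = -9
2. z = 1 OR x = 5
Yes

Take x = 2, y = -3, z = 1, w = 0. Substituting into each constraint:
  (1) 2 + 3(-3) - 2(1) + 0 = -9 ✓
  (2) z = 1, target 1 ✓ (first branch holds)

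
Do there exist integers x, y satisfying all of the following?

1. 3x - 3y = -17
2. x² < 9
No

Even the single constraint (3x - 3y = -17) is infeasible over the integers.

  - 3x - 3y = -17: every term on the left is divisible by 3, so the LHS ≡ 0 (mod 3), but the RHS -17 is not — no integer solution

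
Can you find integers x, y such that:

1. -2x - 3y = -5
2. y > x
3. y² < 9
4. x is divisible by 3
No

A contradictory subset is {-2x - 3y = -5, x is divisible by 3}. No integer assignment can satisfy these jointly:

  - -2x - 3y = -5: is a linear equation tying the variables together
  - x is divisible by 3: restricts x to multiples of 3

Modular obstruction: writing x = 3x', every remaining term of the linear equation is divisible by 3, so the left side is ≡ 0 (mod 3); but the right side -5 ≡ 1 (mod 3). No integers can satisfy it.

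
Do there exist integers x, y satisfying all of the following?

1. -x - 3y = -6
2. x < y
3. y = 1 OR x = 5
No

The full constraint system is jointly infeasible over the integers. Each constraint and what it forces:

  - -x - 3y = -6: is a linear equation tying the variables together
  - x < y: bounds one variable relative to another variable
  - y = 1 OR x = 5: forces a choice: either y = 1 or x = 5

Split on the disjunction (y = 1 OR x = 5):
  • If y = 1: the equation forces x = 3, giving (y, x) = (1, 3), which violates y > x.
  • If x = 5: with x = 5, every remaining term of the linear equation is divisible by 3, so the left side is ≡ 0 (mod 3); but the right side -1 ≡ 2 (mod 3). No integers can satisfy it.
Both branches are infeasible, so the system has no integer solution.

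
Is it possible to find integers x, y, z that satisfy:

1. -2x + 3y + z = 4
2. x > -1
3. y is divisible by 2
Yes

Take x = 0, y = 0, z = 4. Substituting into each constraint:
  (1) -2(0) + 3(0) + 4 = 4 ✓
  (2) 0 > -1 ✓
  (3) 0 = 2 × 0, remainder 0 ✓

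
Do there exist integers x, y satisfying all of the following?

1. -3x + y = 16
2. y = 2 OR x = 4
Yes

Take x = 4, y = 28. Substituting into each constraint:
  (1) -3(4) + 28 = 16 ✓
  (2) x = 4, target 4 ✓ (second branch holds)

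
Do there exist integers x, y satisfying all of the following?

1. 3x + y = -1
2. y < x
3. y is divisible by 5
Yes

Take x = 3, y = -10. Substituting into each constraint:
  (1) 3(3) + (-10) = -1 ✓
  (2) -10 < 3 ✓
  (3) -10 = 5 × -2, remainder 0 ✓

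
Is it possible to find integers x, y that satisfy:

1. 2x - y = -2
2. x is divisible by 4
Yes

Take x = 0, y = 2. Substituting into each constraint:
  (1) 2(0) + (-2) = -2 ✓
  (2) 0 = 4 × 0, remainder 0 ✓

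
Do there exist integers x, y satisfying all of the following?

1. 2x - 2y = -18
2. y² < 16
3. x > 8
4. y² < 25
No

A contradictory subset is {2x - 2y = -18, y² < 16, x > 8}. No integer assignment can satisfy these jointly:

  - 2x - 2y = -18: is a linear equation tying the variables together
  - y² < 16: restricts y to |y| ≤ 3
  - x > 8: bounds one variable relative to a constant

Range argument: with x ∈ [9, ∞], y ∈ [-3, 3], the left side of the equation is at least 12, but the right side is -18 < 12. No integer solution exists.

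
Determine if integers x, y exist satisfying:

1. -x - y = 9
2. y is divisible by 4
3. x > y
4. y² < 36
No

The full constraint system is jointly infeasible over the integers. Each constraint and what it forces:

  - -x - y = 9: is a linear equation tying the variables together
  - y is divisible by 4: restricts y to multiples of 4
  - x > y: bounds one variable relative to another variable
  - y² < 36: restricts y to |y| ≤ 5

The bounds confine y to {-4, 0, 4} with 4 | y. For each value, substitute into the equation:
  • y = -4: the equation forces x = -5, but x > y fails since -5 ≤ -4.
  • y = 0: the equation forces x = -9, but x > y fails since -9 ≤ 0.
  • y = 4: the equation forces x = -13, but x > y fails since -13 ≤ 4.
Every case fails, so no integer solution exists.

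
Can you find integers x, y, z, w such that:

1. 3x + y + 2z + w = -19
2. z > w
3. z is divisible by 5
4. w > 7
Yes

Take x = 0, y = -48, z = 10, w = 9. Substituting into each constraint:
  (1) 3(0) + (-48) + 2(10) + 9 = -19 ✓
  (2) 10 > 9 ✓
  (3) 10 = 5 × 2, remainder 0 ✓
  (4) 9 > 7 ✓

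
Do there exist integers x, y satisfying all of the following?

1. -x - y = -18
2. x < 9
Yes

Take x = 0, y = 18. Substituting into each constraint:
  (1) 0 + (-18) = -18 ✓
  (2) 0 < 9 ✓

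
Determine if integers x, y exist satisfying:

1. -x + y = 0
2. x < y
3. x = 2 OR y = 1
No

A contradictory subset is {-x + y = 0, x < y}. No integer assignment can satisfy these jointly:

  - -x + y = 0: is a linear equation tying the variables together
  - x < y: bounds one variable relative to another variable

From the equation, x − y = 0, i.e. y − x = 0; but y > x requires y − x ≥ 1. Contradiction.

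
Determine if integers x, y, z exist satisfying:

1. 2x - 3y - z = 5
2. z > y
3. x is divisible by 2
Yes

Take x = 0, y = -2, z = 1. Substituting into each constraint:
  (1) 2(0) - 3(-2) + (-1) = 5 ✓
  (2) 1 > -2 ✓
  (3) 0 = 2 × 0, remainder 0 ✓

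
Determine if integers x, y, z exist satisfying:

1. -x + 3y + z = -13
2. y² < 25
Yes

Take x = 1, y = -4, z = 0. Substituting into each constraint:
  (1) (-1) + 3(-4) + 0 = -13 ✓
  (2) y² = (-4)² = 16, and 16 < 25 ✓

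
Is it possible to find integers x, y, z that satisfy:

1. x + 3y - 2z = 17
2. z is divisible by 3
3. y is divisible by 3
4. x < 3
Yes

Take x = -1, y = 0, z = -9. Substituting into each constraint:
  (1) (-1) + 3(0) - 2(-9) = 17 ✓
  (2) -9 = 3 × -3, remainder 0 ✓
  (3) 0 = 3 × 0, remainder 0 ✓
  (4) -1 < 3 ✓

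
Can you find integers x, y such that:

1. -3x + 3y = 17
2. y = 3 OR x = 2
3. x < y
No

Even the single constraint (-3x + 3y = 17) is infeasible over the integers.

  - -3x + 3y = 17: every term on the left is divisible by 3, so the LHS ≡ 0 (mod 3), but the RHS 17 is not — no integer solution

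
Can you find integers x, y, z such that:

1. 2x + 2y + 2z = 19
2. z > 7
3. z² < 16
No

Even the single constraint (2x + 2y + 2z = 19) is infeasible over the integers.

  - 2x + 2y + 2z = 19: every term on the left is divisible by 2, so the LHS ≡ 0 (mod 2), but the RHS 19 is not — no integer solution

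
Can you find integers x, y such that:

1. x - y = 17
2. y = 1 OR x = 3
Yes

Take x = 3, y = -14. Substituting into each constraint:
  (1) 3 + 14 = 17 ✓
  (2) x = 3, target 3 ✓ (second branch holds)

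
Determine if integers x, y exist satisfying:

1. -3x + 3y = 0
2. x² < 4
Yes

Take x = 0, y = 0. Substituting into each constraint:
  (1) -3(0) + 3(0) = 0 ✓
  (2) x² = (0)² = 0, and 0 < 4 ✓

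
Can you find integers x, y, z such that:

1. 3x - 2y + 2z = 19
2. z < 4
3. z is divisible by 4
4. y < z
Yes

Take x = 5, y = -2, z = 0. Substituting into each constraint:
  (1) 3(5) - 2(-2) + 2(0) = 19 ✓
  (2) 0 < 4 ✓
  (3) 0 = 4 × 0, remainder 0 ✓
  (4) -2 < 0 ✓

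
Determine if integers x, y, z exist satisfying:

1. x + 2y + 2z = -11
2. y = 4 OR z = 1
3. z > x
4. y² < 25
Yes

Take x = -11, y = -1, z = 1. Substituting into each constraint:
  (1) (-11) + 2(-1) + 2(1) = -11 ✓
  (2) z = 1, target 1 ✓ (second branch holds)
  (3) 1 > -11 ✓
  (4) y² = (-1)² = 1, and 1 < 25 ✓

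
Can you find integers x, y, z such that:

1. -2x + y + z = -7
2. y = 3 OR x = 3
Yes

Take x = 3, y = 0, z = -1. Substituting into each constraint:
  (1) -2(3) + 0 + (-1) = -7 ✓
  (2) x = 3, target 3 ✓ (second branch holds)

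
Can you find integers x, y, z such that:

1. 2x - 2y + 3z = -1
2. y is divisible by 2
Yes

Take x = 0, y = 2, z = 1. Substituting into each constraint:
  (1) 2(0) - 2(2) + 3(1) = -1 ✓
  (2) 2 = 2 × 1, remainder 0 ✓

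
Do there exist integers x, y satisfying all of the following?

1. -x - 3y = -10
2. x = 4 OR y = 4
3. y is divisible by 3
No

The full constraint system is jointly infeasible over the integers. Each constraint and what it forces:

  - -x - 3y = -10: is a linear equation tying the variables together
  - x = 4 OR y = 4: forces a choice: either x = 4 or y = 4
  - y is divisible by 3: restricts y to multiples of 3

Split on the disjunction (x = 4 OR y = 4):
  • If x = 4: with x = 4, writing y = 3y', every remaining term of the linear equation is divisible by 9, so the left side is ≡ 0 (mod 9); but the right side -6 ≡ 3 (mod 9). No integers can satisfy it.
  • If y = 4: this contradicts the divisibility constraint — 4 is not a multiple of 3.
Both branches are infeasible, so the system has no integer solution.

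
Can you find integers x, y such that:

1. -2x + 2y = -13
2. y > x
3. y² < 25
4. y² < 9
No

Even the single constraint (-2x + 2y = -13) is infeasible over the integers.

  - -2x + 2y = -13: every term on the left is divisible by 2, so the LHS ≡ 0 (mod 2), but the RHS -13 is not — no integer solution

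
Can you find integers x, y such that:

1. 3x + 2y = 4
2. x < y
Yes

Take x = 0, y = 2. Substituting into each constraint:
  (1) 3(0) + 2(2) = 4 ✓
  (2) 0 < 2 ✓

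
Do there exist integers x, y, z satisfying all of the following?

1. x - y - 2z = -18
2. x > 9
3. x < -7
No

A contradictory subset is {x > 9, x < -7}. No integer assignment can satisfy these jointly:

  - x > 9: bounds one variable relative to a constant
  - x < -7: bounds one variable relative to a constant

Direct contradiction: the bounds on x require x ≥ 10 and x ≤ -8 simultaneously, which is empty.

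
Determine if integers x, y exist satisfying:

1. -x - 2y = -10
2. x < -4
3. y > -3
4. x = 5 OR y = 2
No

A contradictory subset is {-x - 2y = -10, x < -4, x = 5 OR y = 2}. No integer assignment can satisfy these jointly:

  - -x - 2y = -10: is a linear equation tying the variables together
  - x < -4: bounds one variable relative to a constant
  - x = 5 OR y = 2: forces a choice: either x = 5 or y = 2

Split on the disjunction (x = 5 OR y = 2):
  • If x = 5: this contradicts the bound x ≤ -5.
  • If y = 2: the equation forces x = 6, which contradicts the bound x ≤ -5.
Both branches are infeasible, so the system has no integer solution.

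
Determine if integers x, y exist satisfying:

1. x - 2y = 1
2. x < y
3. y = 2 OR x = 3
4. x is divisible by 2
No

A contradictory subset is {x - 2y = 1, x < y, y = 2 OR x = 3}. No integer assignment can satisfy these jointly:

  - x - 2y = 1: is a linear equation tying the variables together
  - x < y: bounds one variable relative to another variable
  - y = 2 OR x = 3: forces a choice: either y = 2 or x = 3

Split on the disjunction (y = 2 OR x = 3):
  • If y = 2: the equation forces x = 5, giving (y, x) = (2, 5), which violates y > x.
  • If x = 3: the equation forces y = 1, giving (x, y) = (3, 1), which violates y > x.
Both branches are infeasible, so the system has no integer solution.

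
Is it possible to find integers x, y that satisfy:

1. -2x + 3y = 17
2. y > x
Yes

Take x = 2, y = 7. Substituting into each constraint:
  (1) -2(2) + 3(7) = 17 ✓
  (2) 7 > 2 ✓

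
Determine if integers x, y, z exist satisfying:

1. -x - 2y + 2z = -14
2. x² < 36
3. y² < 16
Yes

Take x = 0, y = 2, z = -5. Substituting into each constraint:
  (1) 0 - 2(2) + 2(-5) = -14 ✓
  (2) x² = (0)² = 0, and 0 < 36 ✓
  (3) y² = (2)² = 4, and 4 < 16 ✓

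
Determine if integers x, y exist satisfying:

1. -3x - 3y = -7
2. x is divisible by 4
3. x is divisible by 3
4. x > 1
No

Even the single constraint (-3x - 3y = -7) is infeasible over the integers.

  - -3x - 3y = -7: every term on the left is divisible by 3, so the LHS ≡ 0 (mod 3), but the RHS -7 is not — no integer solution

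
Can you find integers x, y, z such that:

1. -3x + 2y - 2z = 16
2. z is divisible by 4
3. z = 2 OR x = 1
No

The full constraint system is jointly infeasible over the integers. Each constraint and what it forces:

  - -3x + 2y - 2z = 16: is a linear equation tying the variables together
  - z is divisible by 4: restricts z to multiples of 4
  - z = 2 OR x = 1: forces a choice: either z = 2 or x = 1

Split on the disjunction (z = 2 OR x = 1):
  • If z = 2: this contradicts the divisibility constraint — 2 is not a multiple of 4.
  • If x = 1: with x = 1, writing z = 4z', every remaining term of the linear equation is divisible by 2, so the left side is ≡ 0 (mod 2); but the right side 19 ≡ 1 (mod 2). No integers can satisfy it.
Both branches are infeasible, so the system has no integer solution.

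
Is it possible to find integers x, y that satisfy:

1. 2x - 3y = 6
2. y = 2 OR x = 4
Yes

Take x = 6, y = 2. Substituting into each constraint:
  (1) 2(6) - 3(2) = 6 ✓
  (2) y = 2, target 2 ✓ (first branch holds)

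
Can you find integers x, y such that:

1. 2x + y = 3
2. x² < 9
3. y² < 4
Yes

Take x = 1, y = 1. Substituting into each constraint:
  (1) 2(1) + 1 = 3 ✓
  (2) x² = (1)² = 1, and 1 < 9 ✓
  (3) y² = (1)² = 1, and 1 < 4 ✓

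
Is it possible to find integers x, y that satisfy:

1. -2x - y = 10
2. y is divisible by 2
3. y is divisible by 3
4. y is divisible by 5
Yes

Take x = -5, y = 0. Substituting into each constraint:
  (1) -2(-5) + 0 = 10 ✓
  (2) 0 = 2 × 0, remainder 0 ✓
  (3) 0 = 3 × 0, remainder 0 ✓
  (4) 0 = 5 × 0, remainder 0 ✓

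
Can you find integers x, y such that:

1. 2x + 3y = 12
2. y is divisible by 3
Yes

Take x = 6, y = 0. Substituting into each constraint:
  (1) 2(6) + 3(0) = 12 ✓
  (2) 0 = 3 × 0, remainder 0 ✓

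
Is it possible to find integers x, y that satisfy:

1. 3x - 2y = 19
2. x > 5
Yes

Take x = 7, y = 1. Substituting into each constraint:
  (1) 3(7) - 2(1) = 19 ✓
  (2) 7 > 5 ✓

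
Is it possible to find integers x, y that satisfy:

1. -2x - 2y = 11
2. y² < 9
No

Even the single constraint (-2x - 2y = 11) is infeasible over the integers.

  - -2x - 2y = 11: every term on the left is divisible by 2, so the LHS ≡ 0 (mod 2), but the RHS 11 is not — no integer solution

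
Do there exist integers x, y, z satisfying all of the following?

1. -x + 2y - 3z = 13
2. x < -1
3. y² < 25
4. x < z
Yes

Take x = -13, y = 0, z = 0. Substituting into each constraint:
  (1) 13 + 2(0) - 3(0) = 13 ✓
  (2) -13 < -1 ✓
  (3) y² = (0)² = 0, and 0 < 25 ✓
  (4) -13 < 0 ✓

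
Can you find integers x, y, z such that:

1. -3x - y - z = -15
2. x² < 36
Yes

Take x = 0, y = 15, z = 0. Substituting into each constraint:
  (1) -3(0) + (-15) + 0 = -15 ✓
  (2) x² = (0)² = 0, and 0 < 36 ✓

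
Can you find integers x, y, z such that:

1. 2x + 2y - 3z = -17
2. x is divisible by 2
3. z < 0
Yes

Take x = 0, y = -10, z = -1. Substituting into each constraint:
  (1) 2(0) + 2(-10) - 3(-1) = -17 ✓
  (2) 0 = 2 × 0, remainder 0 ✓
  (3) -1 < 0 ✓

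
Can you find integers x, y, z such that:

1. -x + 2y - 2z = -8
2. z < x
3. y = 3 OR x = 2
Yes

Take x = 2, y = -2, z = 1. Substituting into each constraint:
  (1) (-2) + 2(-2) - 2(1) = -8 ✓
  (2) 1 < 2 ✓
  (3) x = 2, target 2 ✓ (second branch holds)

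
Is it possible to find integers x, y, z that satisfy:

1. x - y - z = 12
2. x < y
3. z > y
Yes

Take x = -15, y = -14, z = -13. Substituting into each constraint:
  (1) (-15) + 14 + 13 = 12 ✓
  (2) -15 < -14 ✓
  (3) -13 > -14 ✓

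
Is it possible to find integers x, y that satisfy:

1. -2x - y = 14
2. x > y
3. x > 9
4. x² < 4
No

A contradictory subset is {x > 9, x² < 4}. No integer assignment can satisfy these jointly:

  - x > 9: bounds one variable relative to a constant
  - x² < 4: restricts x to |x| ≤ 1

Direct contradiction: the bounds on x require x ≥ 10 and x ≤ 1 simultaneously, which is empty.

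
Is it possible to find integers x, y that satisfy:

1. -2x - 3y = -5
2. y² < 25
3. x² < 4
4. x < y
No

A contradictory subset is {-2x - 3y = -5, x² < 4, x < y}. No integer assignment can satisfy these jointly:

  - -2x - 3y = -5: is a linear equation tying the variables together
  - x² < 4: restricts x to |x| ≤ 1
  - x < y: bounds one variable relative to another variable

The bounds confine x to {-1, 0, 1}. For each value, substitute into the equation:
  • x = -1: the equation gives -3y = -7, so y would not be an integer.
  • x = 0: the equation gives -3y = -5, so y would not be an integer.
  • x = 1: the equation forces y = 1, but y > x fails since 1 ≤ 1.
Every case fails, so no integer solution exists.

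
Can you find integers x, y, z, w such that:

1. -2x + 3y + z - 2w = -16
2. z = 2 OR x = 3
Yes

Take x = 9, y = 0, z = 2, w = 0. Substituting into each constraint:
  (1) -2(9) + 3(0) + 2 - 2(0) = -16 ✓
  (2) z = 2, target 2 ✓ (first branch holds)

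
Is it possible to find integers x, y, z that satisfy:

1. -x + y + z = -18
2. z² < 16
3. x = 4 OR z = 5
Yes

Take x = 4, y = -14, z = 0. Substituting into each constraint:
  (1) (-4) + (-14) + 0 = -18 ✓
  (2) z² = (0)² = 0, and 0 < 16 ✓
  (3) x = 4, target 4 ✓ (first branch holds)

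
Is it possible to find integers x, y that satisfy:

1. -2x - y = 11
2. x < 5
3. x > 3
Yes

Take x = 4, y = -19. Substituting into each constraint:
  (1) -2(4) + 19 = 11 ✓
  (2) 4 < 5 ✓
  (3) 4 > 3 ✓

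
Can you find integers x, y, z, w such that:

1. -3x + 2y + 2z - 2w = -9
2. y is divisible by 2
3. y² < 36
Yes

Take x = 3, y = 0, z = 0, w = 0. Substituting into each constraint:
  (1) -3(3) + 2(0) + 2(0) - 2(0) = -9 ✓
  (2) 0 = 2 × 0, remainder 0 ✓
  (3) y² = (0)² = 0, and 0 < 36 ✓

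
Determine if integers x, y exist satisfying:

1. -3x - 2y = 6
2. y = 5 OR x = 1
No

The full constraint system is jointly infeasible over the integers. Each constraint and what it forces:

  - -3x - 2y = 6: is a linear equation tying the variables together
  - y = 5 OR x = 1: forces a choice: either y = 5 or x = 1

Split on the disjunction (y = 5 OR x = 1):
  • If y = 5: with y = 5, every remaining term of the linear equation is divisible by 3, so the left side is ≡ 0 (mod 3); but the right side 16 ≡ 1 (mod 3). No integers can satisfy it.
  • If x = 1: with x = 1, every remaining term of the linear equation is divisible by 2, so the left side is ≡ 0 (mod 2); but the right side 9 ≡ 1 (mod 2). No integers can satisfy it.
Both branches are infeasible, so the system has no integer solution.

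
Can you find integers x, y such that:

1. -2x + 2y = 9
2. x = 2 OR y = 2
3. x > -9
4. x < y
No

Even the single constraint (-2x + 2y = 9) is infeasible over the integers.

  - -2x + 2y = 9: every term on the left is divisible by 2, so the LHS ≡ 0 (mod 2), but the RHS 9 is not — no integer solution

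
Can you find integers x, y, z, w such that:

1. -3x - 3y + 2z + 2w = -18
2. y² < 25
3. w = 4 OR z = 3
Yes

Take x = 0, y = 0, z = 3, w = -12. Substituting into each constraint:
  (1) -3(0) - 3(0) + 2(3) + 2(-12) = -18 ✓
  (2) y² = (0)² = 0, and 0 < 25 ✓
  (3) z = 3, target 3 ✓ (second branch holds)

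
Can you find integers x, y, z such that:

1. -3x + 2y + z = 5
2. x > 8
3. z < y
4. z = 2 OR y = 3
Yes

Take x = 9, y = 15, z = 2. Substituting into each constraint:
  (1) -3(9) + 2(15) + 2 = 5 ✓
  (2) 9 > 8 ✓
  (3) 2 < 15 ✓
  (4) z = 2, target 2 ✓ (first branch holds)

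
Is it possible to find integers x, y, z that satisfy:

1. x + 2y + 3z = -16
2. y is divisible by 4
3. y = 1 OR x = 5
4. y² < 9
Yes

Take x = 5, y = 0, z = -7. Substituting into each constraint:
  (1) 5 + 2(0) + 3(-7) = -16 ✓
  (2) 0 = 4 × 0, remainder 0 ✓
  (3) x = 5, target 5 ✓ (second branch holds)
  (4) y² = (0)² = 0, and 0 < 9 ✓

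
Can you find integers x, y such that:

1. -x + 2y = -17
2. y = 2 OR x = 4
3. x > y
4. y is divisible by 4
No

A contradictory subset is {-x + 2y = -17, y = 2 OR x = 4, y is divisible by 4}. No integer assignment can satisfy these jointly:

  - -x + 2y = -17: is a linear equation tying the variables together
  - y = 2 OR x = 4: forces a choice: either y = 2 or x = 4
  - y is divisible by 4: restricts y to multiples of 4

Split on the disjunction (y = 2 OR x = 4):
  • If y = 2: this contradicts the divisibility constraint — 2 is not a multiple of 4.
  • If x = 4: with x = 4, writing y = 4y', every remaining term of the linear equation is divisible by 8, so the left side is ≡ 0 (mod 8); but the right side -13 ≡ 3 (mod 8). No integers can satisfy it.
Both branches are infeasible, so the system has no integer solution.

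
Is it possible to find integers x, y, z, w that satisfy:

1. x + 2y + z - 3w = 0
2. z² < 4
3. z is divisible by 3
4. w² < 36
Yes

Take x = 0, y = 0, z = 0, w = 0. Substituting into each constraint:
  (1) 0 + 2(0) + 0 - 3(0) = 0 ✓
  (2) z² = (0)² = 0, and 0 < 4 ✓
  (3) 0 = 3 × 0, remainder 0 ✓
  (4) w² = (0)² = 0, and 0 < 36 ✓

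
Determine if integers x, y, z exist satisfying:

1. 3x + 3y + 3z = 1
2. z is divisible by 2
No

Even the single constraint (3x + 3y + 3z = 1) is infeasible over the integers.

  - 3x + 3y + 3z = 1: every term on the left is divisible by 3, so the LHS ≡ 0 (mod 3), but the RHS 1 is not — no integer solution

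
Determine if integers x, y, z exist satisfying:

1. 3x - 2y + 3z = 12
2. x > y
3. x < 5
Yes

Take x = 1, y = 0, z = 3. Substituting into each constraint:
  (1) 3(1) - 2(0) + 3(3) = 12 ✓
  (2) 1 > 0 ✓
  (3) 1 < 5 ✓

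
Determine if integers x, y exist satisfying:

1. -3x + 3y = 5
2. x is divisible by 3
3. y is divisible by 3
No

Even the single constraint (-3x + 3y = 5) is infeasible over the integers.

  - -3x + 3y = 5: every term on the left is divisible by 3, so the LHS ≡ 0 (mod 3), but the RHS 5 is not — no integer solution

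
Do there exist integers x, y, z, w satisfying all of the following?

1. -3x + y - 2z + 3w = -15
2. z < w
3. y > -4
Yes

Take x = 5, y = -3, z = 0, w = 1. Substituting into each constraint:
  (1) -3(5) + (-3) - 2(0) + 3(1) = -15 ✓
  (2) 0 < 1 ✓
  (3) -3 > -4 ✓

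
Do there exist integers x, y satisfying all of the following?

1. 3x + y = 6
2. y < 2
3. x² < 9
Yes

Take x = 2, y = 0. Substituting into each constraint:
  (1) 3(2) + 0 = 6 ✓
  (2) 0 < 2 ✓
  (3) x² = (2)² = 4, and 4 < 9 ✓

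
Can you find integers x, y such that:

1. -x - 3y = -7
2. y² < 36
Yes

Take x = 1, y = 2. Substituting into each constraint:
  (1) (-1) - 3(2) = -7 ✓
  (2) y² = (2)² = 4, and 4 < 36 ✓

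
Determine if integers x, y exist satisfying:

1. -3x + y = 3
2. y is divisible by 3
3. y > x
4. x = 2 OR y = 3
Yes

Take x = 0, y = 3. Substituting into each constraint:
  (1) -3(0) + 3 = 3 ✓
  (2) 3 = 3 × 1, remainder 0 ✓
  (3) 3 > 0 ✓
  (4) y = 3, target 3 ✓ (second branch holds)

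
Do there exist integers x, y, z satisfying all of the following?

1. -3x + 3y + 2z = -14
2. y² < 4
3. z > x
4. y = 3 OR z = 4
No

The full constraint system is jointly infeasible over the integers. Each constraint and what it forces:

  - -3x + 3y + 2z = -14: is a linear equation tying the variables together
  - y² < 4: restricts y to |y| ≤ 1
  - z > x: bounds one variable relative to another variable
  - y = 3 OR z = 4: forces a choice: either y = 3 or z = 4

Split on the disjunction (y = 3 OR z = 4):
  • If y = 3: this contradicts y² < 4, which requires |y| ≤ 1.
  • If z = 4: with z = 4, every remaining term of the linear equation is divisible by 3, so the left side is ≡ 0 (mod 3); but the right side -22 ≡ 2 (mod 3). No integers can satisfy it.
Both branches are infeasible, so the system has no integer solution.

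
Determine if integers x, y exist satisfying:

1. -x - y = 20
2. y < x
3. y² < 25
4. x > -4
No

A contradictory subset is {-x - y = 20, y² < 25, x > -4}. No integer assignment can satisfy these jointly:

  - -x - y = 20: is a linear equation tying the variables together
  - y² < 25: restricts y to |y| ≤ 4
  - x > -4: bounds one variable relative to a constant

Range argument: with x ∈ [-3, ∞], y ∈ [-4, 4], the left side of the equation is at most 7, but the right side is 20 > 7. No integer solution exists.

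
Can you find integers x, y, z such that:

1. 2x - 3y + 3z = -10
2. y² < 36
Yes

Take x = 1, y = 4, z = 0. Substituting into each constraint:
  (1) 2(1) - 3(4) + 3(0) = -10 ✓
  (2) y² = (4)² = 16, and 16 < 36 ✓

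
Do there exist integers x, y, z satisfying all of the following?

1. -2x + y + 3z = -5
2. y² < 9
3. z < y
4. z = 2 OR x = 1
Yes

Take x = 1, y = 0, z = -1. Substituting into each constraint:
  (1) -2(1) + 0 + 3(-1) = -5 ✓
  (2) y² = (0)² = 0, and 0 < 9 ✓
  (3) -1 < 0 ✓
  (4) x = 1, target 1 ✓ (second branch holds)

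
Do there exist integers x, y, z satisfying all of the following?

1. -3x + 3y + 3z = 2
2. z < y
No

Even the single constraint (-3x + 3y + 3z = 2) is infeasible over the integers.

  - -3x + 3y + 3z = 2: every term on the left is divisible by 3, so the LHS ≡ 0 (mod 3), but the RHS 2 is not — no integer solution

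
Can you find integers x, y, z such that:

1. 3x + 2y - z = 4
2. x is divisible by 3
Yes

Take x = 0, y = 2, z = 0. Substituting into each constraint:
  (1) 3(0) + 2(2) + 0 = 4 ✓
  (2) 0 = 3 × 0, remainder 0 ✓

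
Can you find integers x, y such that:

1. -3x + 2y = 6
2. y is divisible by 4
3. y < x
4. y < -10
Yes

Take x = -10, y = -12. Substituting into each constraint:
  (1) -3(-10) + 2(-12) = 6 ✓
  (2) -12 = 4 × -3, remainder 0 ✓
  (3) -12 < -10 ✓
  (4) -12 < -10 ✓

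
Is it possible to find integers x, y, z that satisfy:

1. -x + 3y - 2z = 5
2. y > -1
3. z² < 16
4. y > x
Yes

Take x = -1, y = 0, z = -2. Substituting into each constraint:
  (1) 1 + 3(0) - 2(-2) = 5 ✓
  (2) 0 > -1 ✓
  (3) z² = (-2)² = 4, and 4 < 16 ✓
  (4) 0 > -1 ✓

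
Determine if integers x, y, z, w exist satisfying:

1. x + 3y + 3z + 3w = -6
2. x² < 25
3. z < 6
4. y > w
Yes

Take x = 0, y = 1, z = -3, w = 0. Substituting into each constraint:
  (1) 0 + 3(1) + 3(-3) + 3(0) = -6 ✓
  (2) x² = (0)² = 0, and 0 < 25 ✓
  (3) -3 < 6 ✓
  (4) 1 > 0 ✓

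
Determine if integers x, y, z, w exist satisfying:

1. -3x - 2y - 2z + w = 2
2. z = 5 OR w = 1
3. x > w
Yes

Take x = 3, y = 0, z = -5, w = 1. Substituting into each constraint:
  (1) -3(3) - 2(0) - 2(-5) + 1 = 2 ✓
  (2) w = 1, target 1 ✓ (second branch holds)
  (3) 3 > 1 ✓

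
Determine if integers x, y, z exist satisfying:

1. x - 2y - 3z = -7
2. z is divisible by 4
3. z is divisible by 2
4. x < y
Yes

Take x = -7, y = -6, z = 4. Substituting into each constraint:
  (1) (-7) - 2(-6) - 3(4) = -7 ✓
  (2) 4 = 4 × 1, remainder 0 ✓
  (3) 4 = 2 × 2, remainder 0 ✓
  (4) -7 < -6 ✓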